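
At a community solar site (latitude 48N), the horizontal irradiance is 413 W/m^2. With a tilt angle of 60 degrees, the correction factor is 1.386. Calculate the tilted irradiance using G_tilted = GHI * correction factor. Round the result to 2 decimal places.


Identify the given values:
  GHI = 413 W/m^2, tilt correction factor = 1.386
Apply the formula G_tilted = GHI * factor:
  G_tilted = 413 * 1.386
  G_tilted = 572.42 W/m^2

572.42


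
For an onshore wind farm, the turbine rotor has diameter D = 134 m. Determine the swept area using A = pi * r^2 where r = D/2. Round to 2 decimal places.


Compute the rotor radius:
  r = D / 2 = 134 / 2 = 67.0 m
Calculate swept area:
  A = pi * r^2 = pi * 67.0^2
  A = 14102.61 m^2

14102.61


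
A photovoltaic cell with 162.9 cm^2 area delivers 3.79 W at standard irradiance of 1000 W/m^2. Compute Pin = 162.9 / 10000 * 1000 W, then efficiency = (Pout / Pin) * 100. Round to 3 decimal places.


First compute the input power:
  Pin = area_cm2 / 10000 * G = 162.9 / 10000 * 1000 = 16.29 W
Then compute efficiency:
  Efficiency = (Pout / Pin) * 100 = (3.79 / 16.29) * 100
  Efficiency = 23.266%

23.266


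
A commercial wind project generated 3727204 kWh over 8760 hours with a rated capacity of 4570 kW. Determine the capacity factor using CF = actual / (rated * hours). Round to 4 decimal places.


Capacity factor = actual output / maximum possible output
Maximum possible = rated * hours = 4570 * 8760 = 40033200 kWh
CF = 3727204 / 40033200
CF = 0.0931

0.0931


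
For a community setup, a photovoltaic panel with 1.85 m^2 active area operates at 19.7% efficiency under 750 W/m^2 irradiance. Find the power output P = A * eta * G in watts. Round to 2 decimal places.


Use the solar power formula P = A * eta * G.
Given: A = 1.85 m^2, eta = 0.197, G = 750 W/m^2
P = 1.85 * 0.197 * 750
P = 273.34 W

273.34


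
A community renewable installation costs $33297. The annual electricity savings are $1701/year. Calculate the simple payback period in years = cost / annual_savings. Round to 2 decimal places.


Simple payback period = initial cost / annual savings
Payback = 33297 / 1701
Payback = 19.57 years

19.57


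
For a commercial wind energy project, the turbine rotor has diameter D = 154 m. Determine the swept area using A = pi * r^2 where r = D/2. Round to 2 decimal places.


Compute the rotor radius:
  r = D / 2 = 154 / 2 = 77.0 m
Calculate swept area:
  A = pi * r^2 = pi * 77.0^2
  A = 18626.50 m^2

18626.50


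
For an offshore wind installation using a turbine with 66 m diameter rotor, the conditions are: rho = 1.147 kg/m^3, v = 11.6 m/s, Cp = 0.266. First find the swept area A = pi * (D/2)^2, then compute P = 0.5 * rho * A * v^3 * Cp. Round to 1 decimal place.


Step 1 -- Compute swept area:
  A = pi * (D/2)^2 = pi * (66/2)^2 = 3421.19 m^2
Step 2 -- Apply wind power equation:
  P = 0.5 * rho * A * v^3 * Cp
  v^3 = 11.6^3 = 1560.896
  P = 0.5 * 1.147 * 3421.19 * 1560.896 * 0.266
  P = 814642.0 W

814642.0


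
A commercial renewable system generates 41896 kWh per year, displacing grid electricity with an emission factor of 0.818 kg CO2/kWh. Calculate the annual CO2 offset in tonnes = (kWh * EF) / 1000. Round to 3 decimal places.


CO2 offset in kg = generation * emission_factor
CO2 offset = 41896 * 0.818 = 34270.93 kg
Convert to tonnes:
  CO2 offset = 34270.93 / 1000 = 34.271 tonnes

34.271


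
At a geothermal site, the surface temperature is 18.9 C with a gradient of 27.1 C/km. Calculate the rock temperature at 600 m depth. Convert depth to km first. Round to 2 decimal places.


Convert depth to km: 600 / 1000 = 0.6 km
Temperature increase = gradient * depth_km = 27.1 * 0.6 = 16.26 C
Temperature at depth = T_surface + delta_T = 18.9 + 16.26
T = 35.16 C

35.16


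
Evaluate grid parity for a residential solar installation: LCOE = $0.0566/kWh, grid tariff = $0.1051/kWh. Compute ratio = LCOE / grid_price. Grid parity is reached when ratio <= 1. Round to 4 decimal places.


Compare LCOE to grid price:
  LCOE = $0.0566/kWh, Grid price = $0.1051/kWh
  Ratio = LCOE / grid_price = 0.0566 / 0.1051 = 0.5385
  Grid parity achieved (ratio <= 1)? yes

0.5385


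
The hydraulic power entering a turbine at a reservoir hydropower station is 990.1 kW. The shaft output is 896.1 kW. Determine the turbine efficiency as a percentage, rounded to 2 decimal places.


Turbine efficiency = (output power / input power) * 100
eta = (896.1 / 990.1) * 100
eta = 90.51%

90.51


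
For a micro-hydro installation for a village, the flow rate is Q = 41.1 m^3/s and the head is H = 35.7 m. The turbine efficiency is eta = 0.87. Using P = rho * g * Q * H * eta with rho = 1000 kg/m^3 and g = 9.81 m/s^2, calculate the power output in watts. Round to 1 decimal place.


Apply the hydropower formula P = rho * g * Q * H * eta
rho * g = 1000 * 9.81 = 9810.0
P = 9810.0 * 41.1 * 35.7 * 0.87
P = 12522709.3 W

12522709.3


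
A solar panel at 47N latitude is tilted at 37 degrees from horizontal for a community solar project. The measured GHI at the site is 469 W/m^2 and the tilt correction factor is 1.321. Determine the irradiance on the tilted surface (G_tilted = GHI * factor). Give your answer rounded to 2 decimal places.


Identify the given values:
  GHI = 469 W/m^2, tilt correction factor = 1.321
Apply the formula G_tilted = GHI * factor:
  G_tilted = 469 * 1.321
  G_tilted = 619.55 W/m^2

619.55


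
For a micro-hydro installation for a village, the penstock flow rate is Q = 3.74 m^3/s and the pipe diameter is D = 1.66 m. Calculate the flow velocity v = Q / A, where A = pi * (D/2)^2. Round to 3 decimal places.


Compute pipe cross-sectional area:
  A = pi * (D/2)^2 = pi * (1.66/2)^2 = 2.1642 m^2
Calculate velocity:
  v = Q / A = 3.74 / 2.1642
  v = 1.728 m/s

1.728


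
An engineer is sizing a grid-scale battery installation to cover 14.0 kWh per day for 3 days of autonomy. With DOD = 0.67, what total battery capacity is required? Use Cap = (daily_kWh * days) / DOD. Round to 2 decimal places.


Total energy needed = daily * days = 14.0 * 3 = 42.0 kWh
Account for depth of discharge:
  Cap = total_energy / DOD = 42.0 / 0.67
  Cap = 62.69 kWh

62.69


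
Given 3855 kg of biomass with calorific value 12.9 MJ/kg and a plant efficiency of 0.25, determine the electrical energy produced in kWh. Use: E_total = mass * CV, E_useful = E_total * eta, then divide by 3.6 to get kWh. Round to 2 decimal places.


Total energy = mass * CV = 3855 * 12.9 = 49729.5 MJ
Useful energy = total * eta = 49729.5 * 0.25 = 12432.38 MJ
Convert to kWh: 12432.38 / 3.6
Useful energy = 3453.44 kWh

3453.44


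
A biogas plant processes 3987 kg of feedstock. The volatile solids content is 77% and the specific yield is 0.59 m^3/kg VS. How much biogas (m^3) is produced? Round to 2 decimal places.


Compute volatile solids:
  VS = mass * VS_fraction = 3987 * 0.77 = 3069.99 kg
Calculate biogas volume:
  Biogas = VS * specific_yield = 3069.99 * 0.59
  Biogas = 1811.29 m^3

1811.29


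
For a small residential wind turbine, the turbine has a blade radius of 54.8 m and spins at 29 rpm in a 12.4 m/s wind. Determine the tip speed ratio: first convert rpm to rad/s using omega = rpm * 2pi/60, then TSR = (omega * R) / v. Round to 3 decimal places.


Convert rotational speed to rad/s:
  omega = 29 * 2 * pi / 60 = 3.0369 rad/s
Compute tip speed:
  v_tip = omega * R = 3.0369 * 54.8 = 166.421 m/s
Tip speed ratio:
  TSR = v_tip / v_wind = 166.421 / 12.4 = 13.421

13.421


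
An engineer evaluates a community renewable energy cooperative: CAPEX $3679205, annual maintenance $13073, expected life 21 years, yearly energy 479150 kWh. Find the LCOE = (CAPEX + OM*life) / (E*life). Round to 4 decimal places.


Total cost = CAPEX + OM * lifetime = 3679205 + 13073 * 21 = 3679205 + 274533 = 3953738
Total generation = annual * lifetime = 479150 * 21 = 10062150 kWh
LCOE = 3953738 / 10062150
LCOE = 0.3929 $/kWh

0.3929


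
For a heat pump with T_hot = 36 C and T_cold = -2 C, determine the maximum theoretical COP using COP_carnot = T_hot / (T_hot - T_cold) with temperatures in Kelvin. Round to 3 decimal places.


Convert to Kelvin:
  T_hot = 36 + 273.15 = 309.15 K
  T_cold = -2 + 273.15 = 271.15 K
Apply Carnot COP formula:
  COP = T_hot_K / (T_hot_K - T_cold_K) = 309.15 / 38.0
  COP = 8.136

8.136


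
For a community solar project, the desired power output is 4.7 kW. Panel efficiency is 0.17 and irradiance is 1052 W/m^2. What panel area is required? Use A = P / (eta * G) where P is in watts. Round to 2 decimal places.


Convert target power to watts: P = 4.7 * 1000 = 4700.0 W
Compute denominator: eta * G = 0.17 * 1052 = 178.84
Required area A = P / (eta * G) = 4700.0 / 178.84
A = 26.28 m^2

26.28


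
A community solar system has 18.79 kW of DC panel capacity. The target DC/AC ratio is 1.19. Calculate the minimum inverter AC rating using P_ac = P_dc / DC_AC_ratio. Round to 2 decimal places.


The inverter AC capacity is determined by the DC/AC ratio.
Given: P_dc = 18.79 kW, DC/AC ratio = 1.19
P_ac = P_dc / ratio = 18.79 / 1.19
P_ac = 15.79 kW

15.79


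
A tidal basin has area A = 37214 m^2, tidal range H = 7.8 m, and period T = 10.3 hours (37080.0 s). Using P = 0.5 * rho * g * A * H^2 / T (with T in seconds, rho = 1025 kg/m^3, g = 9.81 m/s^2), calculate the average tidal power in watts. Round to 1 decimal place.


Convert period to seconds: T = 10.3 * 3600 = 37080.0 s
H^2 = 7.8^2 = 60.84
P = 0.5 * rho * g * A * H^2 / T
P = 0.5 * 1025 * 9.81 * 37214 * 60.84 / 37080.0
P = 306986.1 W

306986.1


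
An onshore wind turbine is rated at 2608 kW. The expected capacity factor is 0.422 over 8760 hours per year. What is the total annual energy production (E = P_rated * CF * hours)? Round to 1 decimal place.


Annual energy = rated_kW * capacity_factor * hours_per_year
Given: P_rated = 2608 kW, CF = 0.422, hours = 8760
E = 2608 * 0.422 * 8760
E = 9641045.8 kWh

9641045.8


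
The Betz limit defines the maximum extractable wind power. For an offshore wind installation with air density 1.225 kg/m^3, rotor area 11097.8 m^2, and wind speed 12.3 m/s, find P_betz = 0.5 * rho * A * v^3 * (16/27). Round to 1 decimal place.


The Betz coefficient Cp_max = 16/27 = 0.5926
v^3 = 12.3^3 = 1860.867
P_betz = 0.5 * rho * A * v^3 * Cp_max
P_betz = 0.5 * 1.225 * 11097.8 * 1860.867 * 0.5926
P_betz = 7495740.4 W

7495740.4


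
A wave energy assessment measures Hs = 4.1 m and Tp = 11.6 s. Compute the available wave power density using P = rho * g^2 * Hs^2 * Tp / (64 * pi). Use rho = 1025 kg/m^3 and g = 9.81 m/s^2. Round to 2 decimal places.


Apply wave power formula:
  g^2 = 9.81^2 = 96.2361
  Hs^2 = 4.1^2 = 16.81
  Numerator = rho * g^2 * Hs^2 * Tp = 1025 * 96.2361 * 16.81 * 11.6 = 19234795.92
  Denominator = 64 * pi = 201.0619
  P = 19234795.92 / 201.0619 = 95666.03 W/m

95666.03


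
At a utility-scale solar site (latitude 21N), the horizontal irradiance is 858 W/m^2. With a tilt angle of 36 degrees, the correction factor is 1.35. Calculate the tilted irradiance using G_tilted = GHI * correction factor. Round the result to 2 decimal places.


Identify the given values:
  GHI = 858 W/m^2, tilt correction factor = 1.35
Apply the formula G_tilted = GHI * factor:
  G_tilted = 858 * 1.35
  G_tilted = 1158.30 W/m^2

1158.30


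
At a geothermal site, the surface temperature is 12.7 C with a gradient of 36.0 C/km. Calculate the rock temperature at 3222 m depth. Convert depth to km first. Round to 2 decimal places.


Convert depth to km: 3222 / 1000 = 3.222 km
Temperature increase = gradient * depth_km = 36.0 * 3.222 = 115.99 C
Temperature at depth = T_surface + delta_T = 12.7 + 115.99
T = 128.69 C

128.69


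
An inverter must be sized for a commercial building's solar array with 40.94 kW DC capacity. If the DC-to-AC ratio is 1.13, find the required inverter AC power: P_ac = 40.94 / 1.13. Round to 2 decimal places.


The inverter AC capacity is determined by the DC/AC ratio.
Given: P_dc = 40.94 kW, DC/AC ratio = 1.13
P_ac = P_dc / ratio = 40.94 / 1.13
P_ac = 36.23 kW

36.23


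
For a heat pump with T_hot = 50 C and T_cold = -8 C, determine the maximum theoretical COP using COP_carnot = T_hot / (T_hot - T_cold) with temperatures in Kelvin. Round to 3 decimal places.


Convert to Kelvin:
  T_hot = 50 + 273.15 = 323.15 K
  T_cold = -8 + 273.15 = 265.15 K
Apply Carnot COP formula:
  COP = T_hot_K / (T_hot_K - T_cold_K) = 323.15 / 58.0
  COP = 5.572

5.572


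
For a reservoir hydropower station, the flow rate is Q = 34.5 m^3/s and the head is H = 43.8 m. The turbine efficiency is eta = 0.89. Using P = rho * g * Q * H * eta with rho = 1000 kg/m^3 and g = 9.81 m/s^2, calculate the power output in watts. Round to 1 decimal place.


Apply the hydropower formula P = rho * g * Q * H * eta
rho * g = 1000 * 9.81 = 9810.0
P = 9810.0 * 34.5 * 43.8 * 0.89
P = 13193263.0 W

13193263.0


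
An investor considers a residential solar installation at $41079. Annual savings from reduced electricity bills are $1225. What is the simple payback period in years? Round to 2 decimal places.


Simple payback period = initial cost / annual savings
Payback = 41079 / 1225
Payback = 33.53 years

33.53


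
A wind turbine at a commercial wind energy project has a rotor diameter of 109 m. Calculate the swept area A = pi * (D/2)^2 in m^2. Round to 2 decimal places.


Compute the rotor radius:
  r = D / 2 = 109 / 2 = 54.5 m
Calculate swept area:
  A = pi * r^2 = pi * 54.5^2
  A = 9331.32 m^2

9331.32


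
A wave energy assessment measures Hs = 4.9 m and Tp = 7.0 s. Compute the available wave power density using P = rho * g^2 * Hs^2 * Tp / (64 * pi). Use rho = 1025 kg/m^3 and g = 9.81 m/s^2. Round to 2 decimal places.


Apply wave power formula:
  g^2 = 9.81^2 = 96.2361
  Hs^2 = 4.9^2 = 24.01
  Numerator = rho * g^2 * Hs^2 * Tp = 1025 * 96.2361 * 24.01 * 7.0 = 16578761.36
  Denominator = 64 * pi = 201.0619
  P = 16578761.36 / 201.0619 = 82455.99 W/m

82455.99


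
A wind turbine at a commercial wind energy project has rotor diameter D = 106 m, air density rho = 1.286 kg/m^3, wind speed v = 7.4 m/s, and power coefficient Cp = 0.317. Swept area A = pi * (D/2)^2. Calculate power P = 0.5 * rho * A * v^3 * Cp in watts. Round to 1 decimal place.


Step 1 -- Compute swept area:
  A = pi * (D/2)^2 = pi * (106/2)^2 = 8824.73 m^2
Step 2 -- Apply wind power equation:
  P = 0.5 * rho * A * v^3 * Cp
  v^3 = 7.4^3 = 405.224
  P = 0.5 * 1.286 * 8824.73 * 405.224 * 0.317
  P = 728898.4 W

728898.4


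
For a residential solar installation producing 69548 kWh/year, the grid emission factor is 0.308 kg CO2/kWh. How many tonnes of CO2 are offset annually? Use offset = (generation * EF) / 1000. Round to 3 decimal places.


CO2 offset in kg = generation * emission_factor
CO2 offset = 69548 * 0.308 = 21420.78 kg
Convert to tonnes:
  CO2 offset = 21420.78 / 1000 = 21.421 tonnes

21.421


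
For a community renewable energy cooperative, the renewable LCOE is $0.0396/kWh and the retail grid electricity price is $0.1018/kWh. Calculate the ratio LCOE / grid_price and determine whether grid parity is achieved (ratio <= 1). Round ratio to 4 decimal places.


Compare LCOE to grid price:
  LCOE = $0.0396/kWh, Grid price = $0.1018/kWh
  Ratio = LCOE / grid_price = 0.0396 / 0.1018 = 0.3890
  Grid parity achieved (ratio <= 1)? yes

0.3890


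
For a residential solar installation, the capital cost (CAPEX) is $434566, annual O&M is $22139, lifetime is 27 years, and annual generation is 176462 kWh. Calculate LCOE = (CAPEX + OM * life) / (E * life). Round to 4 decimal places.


Total cost = CAPEX + OM * lifetime = 434566 + 22139 * 27 = 434566 + 597753 = 1032319
Total generation = annual * lifetime = 176462 * 27 = 4764474 kWh
LCOE = 1032319 / 4764474
LCOE = 0.2167 $/kWh

0.2167


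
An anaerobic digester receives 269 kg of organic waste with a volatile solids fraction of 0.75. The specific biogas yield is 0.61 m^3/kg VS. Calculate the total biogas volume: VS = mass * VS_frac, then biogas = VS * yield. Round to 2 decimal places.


Compute volatile solids:
  VS = mass * VS_fraction = 269 * 0.75 = 201.75 kg
Calculate biogas volume:
  Biogas = VS * specific_yield = 201.75 * 0.61
  Biogas = 123.07 m^3

123.07


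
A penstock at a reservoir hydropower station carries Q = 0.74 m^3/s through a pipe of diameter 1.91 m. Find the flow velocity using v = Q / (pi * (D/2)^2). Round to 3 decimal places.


Compute pipe cross-sectional area:
  A = pi * (D/2)^2 = pi * (1.91/2)^2 = 2.8652 m^2
Calculate velocity:
  v = Q / A = 0.74 / 2.8652
  v = 0.258 m/s

0.258


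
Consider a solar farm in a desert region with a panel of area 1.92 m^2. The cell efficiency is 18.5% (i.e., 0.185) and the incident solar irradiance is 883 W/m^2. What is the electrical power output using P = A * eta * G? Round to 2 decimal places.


Use the solar power formula P = A * eta * G.
Given: A = 1.92 m^2, eta = 0.185, G = 883 W/m^2
P = 1.92 * 0.185 * 883
P = 313.64 W

313.64


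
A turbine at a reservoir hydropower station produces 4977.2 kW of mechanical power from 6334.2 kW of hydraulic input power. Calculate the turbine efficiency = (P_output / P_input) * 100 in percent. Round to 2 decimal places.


Turbine efficiency = (output power / input power) * 100
eta = (4977.2 / 6334.2) * 100
eta = 78.58%

78.58


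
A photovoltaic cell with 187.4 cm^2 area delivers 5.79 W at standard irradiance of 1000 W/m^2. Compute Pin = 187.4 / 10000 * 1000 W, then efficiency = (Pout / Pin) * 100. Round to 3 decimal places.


First compute the input power:
  Pin = area_cm2 / 10000 * G = 187.4 / 10000 * 1000 = 18.74 W
Then compute efficiency:
  Efficiency = (Pout / Pin) * 100 = (5.79 / 18.74) * 100
  Efficiency = 30.896%

30.896


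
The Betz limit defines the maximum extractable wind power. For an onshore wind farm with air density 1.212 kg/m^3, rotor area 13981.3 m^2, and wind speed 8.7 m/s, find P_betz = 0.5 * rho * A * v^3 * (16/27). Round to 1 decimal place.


The Betz coefficient Cp_max = 16/27 = 0.5926
v^3 = 8.7^3 = 658.503
P_betz = 0.5 * rho * A * v^3 * Cp_max
P_betz = 0.5 * 1.212 * 13981.3 * 658.503 * 0.5926
P_betz = 3306238.3 W

3306238.3


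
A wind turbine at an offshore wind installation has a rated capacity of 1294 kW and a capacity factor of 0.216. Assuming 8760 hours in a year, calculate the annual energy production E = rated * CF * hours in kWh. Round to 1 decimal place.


Annual energy = rated_kW * capacity_factor * hours_per_year
Given: P_rated = 1294 kW, CF = 0.216, hours = 8760
E = 1294 * 0.216 * 8760
E = 2448455.0 kWh

2448455.0


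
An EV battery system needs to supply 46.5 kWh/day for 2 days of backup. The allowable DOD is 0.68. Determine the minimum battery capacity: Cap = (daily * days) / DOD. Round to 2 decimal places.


Total energy needed = daily * days = 46.5 * 2 = 93.0 kWh
Account for depth of discharge:
  Cap = total_energy / DOD = 93.0 / 0.68
  Cap = 136.76 kWh

136.76


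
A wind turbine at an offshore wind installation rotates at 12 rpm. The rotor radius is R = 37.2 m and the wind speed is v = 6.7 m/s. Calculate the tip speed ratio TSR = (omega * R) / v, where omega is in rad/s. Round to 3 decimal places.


Convert rotational speed to rad/s:
  omega = 12 * 2 * pi / 60 = 1.2566 rad/s
Compute tip speed:
  v_tip = omega * R = 1.2566 * 37.2 = 46.747 m/s
Tip speed ratio:
  TSR = v_tip / v_wind = 46.747 / 6.7 = 6.977

6.977


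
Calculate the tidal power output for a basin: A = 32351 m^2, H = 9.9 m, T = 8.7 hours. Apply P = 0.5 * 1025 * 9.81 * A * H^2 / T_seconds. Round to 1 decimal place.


Convert period to seconds: T = 8.7 * 3600 = 31320.0 s
H^2 = 9.9^2 = 98.01
P = 0.5 * rho * g * A * H^2 / T
P = 0.5 * 1025 * 9.81 * 32351 * 98.01 / 31320.0
P = 508978.2 W

508978.2


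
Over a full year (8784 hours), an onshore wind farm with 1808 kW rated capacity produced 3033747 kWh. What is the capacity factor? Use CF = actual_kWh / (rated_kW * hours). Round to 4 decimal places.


Capacity factor = actual output / maximum possible output
Maximum possible = rated * hours = 1808 * 8784 = 15881472 kWh
CF = 3033747 / 15881472
CF = 0.1910

0.1910


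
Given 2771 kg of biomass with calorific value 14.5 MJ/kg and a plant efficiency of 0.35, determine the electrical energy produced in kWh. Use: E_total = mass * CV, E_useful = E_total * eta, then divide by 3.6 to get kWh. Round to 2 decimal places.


Total energy = mass * CV = 2771 * 14.5 = 40179.5 MJ
Useful energy = total * eta = 40179.5 * 0.35 = 14062.83 MJ
Convert to kWh: 14062.83 / 3.6
Useful energy = 3906.34 kWh

3906.34


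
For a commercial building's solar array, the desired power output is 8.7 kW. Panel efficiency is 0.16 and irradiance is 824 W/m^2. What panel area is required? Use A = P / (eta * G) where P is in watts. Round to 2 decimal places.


Convert target power to watts: P = 8.7 * 1000 = 8700.0 W
Compute denominator: eta * G = 0.16 * 824 = 131.84
Required area A = P / (eta * G) = 8700.0 / 131.84
A = 65.99 m^2

65.99


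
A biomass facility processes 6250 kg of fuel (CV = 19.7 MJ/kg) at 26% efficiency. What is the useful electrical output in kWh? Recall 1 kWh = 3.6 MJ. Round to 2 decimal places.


Total energy = mass * CV = 6250 * 19.7 = 123125.0 MJ
Useful energy = total * eta = 123125.0 * 0.26 = 32012.5 MJ
Convert to kWh: 32012.5 / 3.6
Useful energy = 8892.36 kWh

8892.36


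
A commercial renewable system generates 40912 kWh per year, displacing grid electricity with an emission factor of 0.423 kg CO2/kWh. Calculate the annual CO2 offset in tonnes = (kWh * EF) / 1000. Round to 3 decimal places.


CO2 offset in kg = generation * emission_factor
CO2 offset = 40912 * 0.423 = 17305.78 kg
Convert to tonnes:
  CO2 offset = 17305.78 / 1000 = 17.306 tonnes

17.306


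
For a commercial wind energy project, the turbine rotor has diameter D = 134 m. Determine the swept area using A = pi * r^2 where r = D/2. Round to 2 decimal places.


Compute the rotor radius:
  r = D / 2 = 134 / 2 = 67.0 m
Calculate swept area:
  A = pi * r^2 = pi * 67.0^2
  A = 14102.61 m^2

14102.61


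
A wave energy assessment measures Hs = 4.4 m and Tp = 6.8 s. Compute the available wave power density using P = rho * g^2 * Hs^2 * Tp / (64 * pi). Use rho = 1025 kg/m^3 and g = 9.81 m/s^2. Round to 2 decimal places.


Apply wave power formula:
  g^2 = 9.81^2 = 96.2361
  Hs^2 = 4.4^2 = 19.36
  Numerator = rho * g^2 * Hs^2 * Tp = 1025 * 96.2361 * 19.36 * 6.8 = 12986022.35
  Denominator = 64 * pi = 201.0619
  P = 12986022.35 / 201.0619 = 64587.18 W/m

64587.18


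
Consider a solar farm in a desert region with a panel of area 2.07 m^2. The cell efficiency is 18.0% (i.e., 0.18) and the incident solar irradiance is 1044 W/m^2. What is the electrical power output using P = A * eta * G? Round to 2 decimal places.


Use the solar power formula P = A * eta * G.
Given: A = 2.07 m^2, eta = 0.18, G = 1044 W/m^2
P = 2.07 * 0.18 * 1044
P = 388.99 W

388.99


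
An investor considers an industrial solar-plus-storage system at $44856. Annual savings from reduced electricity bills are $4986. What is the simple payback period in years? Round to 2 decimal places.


Simple payback period = initial cost / annual savings
Payback = 44856 / 4986
Payback = 9.00 years

9.00


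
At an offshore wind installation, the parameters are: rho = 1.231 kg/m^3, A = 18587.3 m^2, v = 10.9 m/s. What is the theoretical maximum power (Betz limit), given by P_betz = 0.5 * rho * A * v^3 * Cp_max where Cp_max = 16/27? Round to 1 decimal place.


The Betz coefficient Cp_max = 16/27 = 0.5926
v^3 = 10.9^3 = 1295.029
P_betz = 0.5 * rho * A * v^3 * Cp_max
P_betz = 0.5 * 1.231 * 18587.3 * 1295.029 * 0.5926
P_betz = 8779708.1 W

8779708.1


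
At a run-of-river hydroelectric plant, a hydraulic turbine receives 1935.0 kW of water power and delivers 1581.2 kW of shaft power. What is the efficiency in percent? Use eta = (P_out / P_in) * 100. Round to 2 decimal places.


Turbine efficiency = (output power / input power) * 100
eta = (1581.2 / 1935.0) * 100
eta = 81.72%

81.72


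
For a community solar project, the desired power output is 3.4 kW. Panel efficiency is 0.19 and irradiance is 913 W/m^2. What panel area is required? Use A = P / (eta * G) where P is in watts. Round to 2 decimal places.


Convert target power to watts: P = 3.4 * 1000 = 3400.0 W
Compute denominator: eta * G = 0.19 * 913 = 173.47
Required area A = P / (eta * G) = 3400.0 / 173.47
A = 19.60 m^2

19.60


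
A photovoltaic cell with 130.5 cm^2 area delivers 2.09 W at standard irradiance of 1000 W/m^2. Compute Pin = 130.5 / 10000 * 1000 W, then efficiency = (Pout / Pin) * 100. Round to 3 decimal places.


First compute the input power:
  Pin = area_cm2 / 10000 * G = 130.5 / 10000 * 1000 = 13.05 W
Then compute efficiency:
  Efficiency = (Pout / Pin) * 100 = (2.09 / 13.05) * 100
  Efficiency = 16.015%

16.015


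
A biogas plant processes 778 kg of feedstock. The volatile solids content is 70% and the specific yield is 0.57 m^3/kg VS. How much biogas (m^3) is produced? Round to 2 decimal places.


Compute volatile solids:
  VS = mass * VS_fraction = 778 * 0.7 = 544.6 kg
Calculate biogas volume:
  Biogas = VS * specific_yield = 544.6 * 0.57
  Biogas = 310.42 m^3

310.42


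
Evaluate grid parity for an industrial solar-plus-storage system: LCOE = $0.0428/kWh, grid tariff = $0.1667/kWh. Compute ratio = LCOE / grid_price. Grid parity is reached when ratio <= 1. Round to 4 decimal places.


Compare LCOE to grid price:
  LCOE = $0.0428/kWh, Grid price = $0.1667/kWh
  Ratio = LCOE / grid_price = 0.0428 / 0.1667 = 0.2567
  Grid parity achieved (ratio <= 1)? yes

0.2567


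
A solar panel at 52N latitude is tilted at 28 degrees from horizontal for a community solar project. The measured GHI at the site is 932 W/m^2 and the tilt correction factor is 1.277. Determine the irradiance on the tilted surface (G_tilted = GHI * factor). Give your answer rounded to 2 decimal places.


Identify the given values:
  GHI = 932 W/m^2, tilt correction factor = 1.277
Apply the formula G_tilted = GHI * factor:
  G_tilted = 932 * 1.277
  G_tilted = 1190.16 W/m^2

1190.16


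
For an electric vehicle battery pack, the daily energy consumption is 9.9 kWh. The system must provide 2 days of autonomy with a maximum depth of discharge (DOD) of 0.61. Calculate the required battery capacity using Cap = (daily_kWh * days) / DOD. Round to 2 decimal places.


Total energy needed = daily * days = 9.9 * 2 = 19.8 kWh
Account for depth of discharge:
  Cap = total_energy / DOD = 19.8 / 0.61
  Cap = 32.46 kWh

32.46


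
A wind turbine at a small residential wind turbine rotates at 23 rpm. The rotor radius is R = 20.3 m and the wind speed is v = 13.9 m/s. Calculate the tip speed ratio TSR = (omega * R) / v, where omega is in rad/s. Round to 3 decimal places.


Convert rotational speed to rad/s:
  omega = 23 * 2 * pi / 60 = 2.4086 rad/s
Compute tip speed:
  v_tip = omega * R = 2.4086 * 20.3 = 48.894 m/s
Tip speed ratio:
  TSR = v_tip / v_wind = 48.894 / 13.9 = 3.518

3.518


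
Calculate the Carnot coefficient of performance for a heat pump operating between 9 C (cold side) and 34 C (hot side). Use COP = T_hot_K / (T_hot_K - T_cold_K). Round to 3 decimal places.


Convert to Kelvin:
  T_hot = 34 + 273.15 = 307.15 K
  T_cold = 9 + 273.15 = 282.15 K
Apply Carnot COP formula:
  COP = T_hot_K / (T_hot_K - T_cold_K) = 307.15 / 25.0
  COP = 12.286

12.286


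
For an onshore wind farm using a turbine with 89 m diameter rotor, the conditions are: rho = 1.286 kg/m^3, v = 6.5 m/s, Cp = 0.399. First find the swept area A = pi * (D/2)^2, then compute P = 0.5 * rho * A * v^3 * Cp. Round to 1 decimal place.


Step 1 -- Compute swept area:
  A = pi * (D/2)^2 = pi * (89/2)^2 = 6221.14 m^2
Step 2 -- Apply wind power equation:
  P = 0.5 * rho * A * v^3 * Cp
  v^3 = 6.5^3 = 274.625
  P = 0.5 * 1.286 * 6221.14 * 274.625 * 0.399
  P = 438322.6 W

438322.6


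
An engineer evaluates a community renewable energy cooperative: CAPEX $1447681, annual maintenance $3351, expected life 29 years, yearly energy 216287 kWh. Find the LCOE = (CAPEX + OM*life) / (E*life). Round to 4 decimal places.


Total cost = CAPEX + OM * lifetime = 1447681 + 3351 * 29 = 1447681 + 97179 = 1544860
Total generation = annual * lifetime = 216287 * 29 = 6272323 kWh
LCOE = 1544860 / 6272323
LCOE = 0.2463 $/kWh

0.2463


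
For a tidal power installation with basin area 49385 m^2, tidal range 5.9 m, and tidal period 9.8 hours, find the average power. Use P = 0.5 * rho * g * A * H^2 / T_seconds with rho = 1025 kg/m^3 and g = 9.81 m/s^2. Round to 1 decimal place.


Convert period to seconds: T = 9.8 * 3600 = 35280.0 s
H^2 = 5.9^2 = 34.81
P = 0.5 * rho * g * A * H^2 / T
P = 0.5 * 1025 * 9.81 * 49385 * 34.81 / 35280.0
P = 244981.6 W

244981.6


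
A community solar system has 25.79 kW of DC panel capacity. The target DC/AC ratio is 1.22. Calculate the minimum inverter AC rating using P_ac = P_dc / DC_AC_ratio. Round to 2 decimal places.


The inverter AC capacity is determined by the DC/AC ratio.
Given: P_dc = 25.79 kW, DC/AC ratio = 1.22
P_ac = P_dc / ratio = 25.79 / 1.22
P_ac = 21.14 kW

21.14


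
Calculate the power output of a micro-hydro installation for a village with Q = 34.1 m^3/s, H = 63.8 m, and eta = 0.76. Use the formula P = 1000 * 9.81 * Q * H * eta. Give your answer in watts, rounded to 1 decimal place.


Apply the hydropower formula P = rho * g * Q * H * eta
rho * g = 1000 * 9.81 = 9810.0
P = 9810.0 * 34.1 * 63.8 * 0.76
P = 16220254.2 W

16220254.2


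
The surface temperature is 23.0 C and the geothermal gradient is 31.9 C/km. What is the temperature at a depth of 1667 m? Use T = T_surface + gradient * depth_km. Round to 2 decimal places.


Convert depth to km: 1667 / 1000 = 1.667 km
Temperature increase = gradient * depth_km = 31.9 * 1.667 = 53.18 C
Temperature at depth = T_surface + delta_T = 23.0 + 53.18
T = 76.18 C

76.18


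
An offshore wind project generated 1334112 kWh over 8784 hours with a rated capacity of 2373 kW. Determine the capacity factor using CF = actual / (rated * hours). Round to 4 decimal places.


Capacity factor = actual output / maximum possible output
Maximum possible = rated * hours = 2373 * 8784 = 20844432 kWh
CF = 1334112 / 20844432
CF = 0.0640

0.0640


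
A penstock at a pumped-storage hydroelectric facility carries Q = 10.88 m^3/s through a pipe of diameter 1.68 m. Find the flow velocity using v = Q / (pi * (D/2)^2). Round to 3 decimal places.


Compute pipe cross-sectional area:
  A = pi * (D/2)^2 = pi * (1.68/2)^2 = 2.2167 m^2
Calculate velocity:
  v = Q / A = 10.88 / 2.2167
  v = 4.908 m/s

4.908


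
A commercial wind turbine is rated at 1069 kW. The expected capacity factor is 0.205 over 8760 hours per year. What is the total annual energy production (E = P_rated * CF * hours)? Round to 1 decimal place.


Annual energy = rated_kW * capacity_factor * hours_per_year
Given: P_rated = 1069 kW, CF = 0.205, hours = 8760
E = 1069 * 0.205 * 8760
E = 1919710.2 kWh

1919710.2


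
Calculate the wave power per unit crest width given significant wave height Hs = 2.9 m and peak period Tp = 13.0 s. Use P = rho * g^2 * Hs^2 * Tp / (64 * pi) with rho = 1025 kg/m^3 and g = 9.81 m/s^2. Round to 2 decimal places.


Apply wave power formula:
  g^2 = 9.81^2 = 96.2361
  Hs^2 = 2.9^2 = 8.41
  Numerator = rho * g^2 * Hs^2 * Tp = 1025 * 96.2361 * 8.41 * 13.0 = 10784530.13
  Denominator = 64 * pi = 201.0619
  P = 10784530.13 / 201.0619 = 53637.85 W/m

53637.85


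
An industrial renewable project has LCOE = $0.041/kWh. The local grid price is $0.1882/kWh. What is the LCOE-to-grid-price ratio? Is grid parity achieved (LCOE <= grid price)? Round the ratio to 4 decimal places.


Compare LCOE to grid price:
  LCOE = $0.041/kWh, Grid price = $0.1882/kWh
  Ratio = LCOE / grid_price = 0.041 / 0.1882 = 0.2179
  Grid parity achieved (ratio <= 1)? yes

0.2179


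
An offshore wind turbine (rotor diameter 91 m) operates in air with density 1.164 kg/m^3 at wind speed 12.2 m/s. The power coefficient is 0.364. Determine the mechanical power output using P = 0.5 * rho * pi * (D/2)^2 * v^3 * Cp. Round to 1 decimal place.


Step 1 -- Compute swept area:
  A = pi * (D/2)^2 = pi * (91/2)^2 = 6503.88 m^2
Step 2 -- Apply wind power equation:
  P = 0.5 * rho * A * v^3 * Cp
  v^3 = 12.2^3 = 1815.848
  P = 0.5 * 1.164 * 6503.88 * 1815.848 * 0.364
  P = 2501937.9 W

2501937.9


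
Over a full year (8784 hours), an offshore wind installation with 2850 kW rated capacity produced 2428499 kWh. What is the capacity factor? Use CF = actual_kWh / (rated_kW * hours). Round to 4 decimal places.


Capacity factor = actual output / maximum possible output
Maximum possible = rated * hours = 2850 * 8784 = 25034400 kWh
CF = 2428499 / 25034400
CF = 0.0970

0.0970


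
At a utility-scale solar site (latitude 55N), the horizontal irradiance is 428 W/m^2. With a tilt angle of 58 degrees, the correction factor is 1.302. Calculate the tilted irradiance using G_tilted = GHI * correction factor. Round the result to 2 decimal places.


Identify the given values:
  GHI = 428 W/m^2, tilt correction factor = 1.302
Apply the formula G_tilted = GHI * factor:
  G_tilted = 428 * 1.302
  G_tilted = 557.26 W/m^2

557.26


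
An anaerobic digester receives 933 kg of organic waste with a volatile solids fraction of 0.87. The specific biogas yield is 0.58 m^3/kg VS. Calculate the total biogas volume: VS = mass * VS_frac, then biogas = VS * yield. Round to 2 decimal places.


Compute volatile solids:
  VS = mass * VS_fraction = 933 * 0.87 = 811.71 kg
Calculate biogas volume:
  Biogas = VS * specific_yield = 811.71 * 0.58
  Biogas = 470.79 m^3

470.79


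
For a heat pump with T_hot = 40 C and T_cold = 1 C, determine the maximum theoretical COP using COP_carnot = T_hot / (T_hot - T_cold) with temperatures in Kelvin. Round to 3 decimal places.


Convert to Kelvin:
  T_hot = 40 + 273.15 = 313.15 K
  T_cold = 1 + 273.15 = 274.15 K
Apply Carnot COP formula:
  COP = T_hot_K / (T_hot_K - T_cold_K) = 313.15 / 39.0
  COP = 8.029

8.029


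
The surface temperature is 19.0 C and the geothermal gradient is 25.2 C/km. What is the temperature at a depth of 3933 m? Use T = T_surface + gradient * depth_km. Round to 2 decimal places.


Convert depth to km: 3933 / 1000 = 3.933 km
Temperature increase = gradient * depth_km = 25.2 * 3.933 = 99.11 C
Temperature at depth = T_surface + delta_T = 19.0 + 99.11
T = 118.11 C

118.11


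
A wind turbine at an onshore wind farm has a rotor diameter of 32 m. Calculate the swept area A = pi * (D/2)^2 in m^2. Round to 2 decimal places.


Compute the rotor radius:
  r = D / 2 = 32 / 2 = 16.0 m
Calculate swept area:
  A = pi * r^2 = pi * 16.0^2
  A = 804.25 m^2

804.25


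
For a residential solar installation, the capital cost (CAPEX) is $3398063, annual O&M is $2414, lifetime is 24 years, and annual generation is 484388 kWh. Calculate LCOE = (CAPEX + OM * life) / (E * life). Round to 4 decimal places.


Total cost = CAPEX + OM * lifetime = 3398063 + 2414 * 24 = 3398063 + 57936 = 3455999
Total generation = annual * lifetime = 484388 * 24 = 11625312 kWh
LCOE = 3455999 / 11625312
LCOE = 0.2973 $/kWh

0.2973


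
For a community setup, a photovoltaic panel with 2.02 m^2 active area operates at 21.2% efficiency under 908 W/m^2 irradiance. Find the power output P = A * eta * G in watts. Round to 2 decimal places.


Use the solar power formula P = A * eta * G.
Given: A = 2.02 m^2, eta = 0.212, G = 908 W/m^2
P = 2.02 * 0.212 * 908
P = 388.84 W

388.84


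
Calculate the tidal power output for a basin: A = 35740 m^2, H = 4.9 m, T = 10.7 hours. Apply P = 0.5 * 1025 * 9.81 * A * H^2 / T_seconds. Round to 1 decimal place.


Convert period to seconds: T = 10.7 * 3600 = 38520.0 s
H^2 = 4.9^2 = 24.01
P = 0.5 * rho * g * A * H^2 / T
P = 0.5 * 1025 * 9.81 * 35740 * 24.01 / 38520.0
P = 112001.4 W

112001.4


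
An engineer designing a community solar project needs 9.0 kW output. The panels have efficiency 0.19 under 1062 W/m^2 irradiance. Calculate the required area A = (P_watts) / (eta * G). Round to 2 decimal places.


Convert target power to watts: P = 9.0 * 1000 = 9000.0 W
Compute denominator: eta * G = 0.19 * 1062 = 201.78
Required area A = P / (eta * G) = 9000.0 / 201.78
A = 44.60 m^2

44.60


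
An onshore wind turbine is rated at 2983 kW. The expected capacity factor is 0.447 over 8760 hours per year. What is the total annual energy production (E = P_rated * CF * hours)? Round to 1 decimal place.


Annual energy = rated_kW * capacity_factor * hours_per_year
Given: P_rated = 2983 kW, CF = 0.447, hours = 8760
E = 2983 * 0.447 * 8760
E = 11680592.8 kWh

11680592.8


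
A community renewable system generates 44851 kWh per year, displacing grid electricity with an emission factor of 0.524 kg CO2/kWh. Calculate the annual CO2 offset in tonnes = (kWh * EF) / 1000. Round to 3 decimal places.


CO2 offset in kg = generation * emission_factor
CO2 offset = 44851 * 0.524 = 23501.92 kg
Convert to tonnes:
  CO2 offset = 23501.92 / 1000 = 23.502 tonnes

23.502


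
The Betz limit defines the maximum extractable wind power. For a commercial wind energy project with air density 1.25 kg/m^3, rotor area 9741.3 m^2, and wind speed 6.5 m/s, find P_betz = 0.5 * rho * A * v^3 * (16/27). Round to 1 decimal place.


The Betz coefficient Cp_max = 16/27 = 0.5926
v^3 = 6.5^3 = 274.625
P_betz = 0.5 * rho * A * v^3 * Cp_max
P_betz = 0.5 * 1.25 * 9741.3 * 274.625 * 0.5926
P_betz = 990816.5 W

990816.5


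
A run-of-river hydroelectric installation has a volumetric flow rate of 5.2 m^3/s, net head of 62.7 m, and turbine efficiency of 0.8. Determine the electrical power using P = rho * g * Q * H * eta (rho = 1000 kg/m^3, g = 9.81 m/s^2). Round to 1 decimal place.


Apply the hydropower formula P = rho * g * Q * H * eta
rho * g = 1000 * 9.81 = 9810.0
P = 9810.0 * 5.2 * 62.7 * 0.8
P = 2558761.9 W

2558761.9


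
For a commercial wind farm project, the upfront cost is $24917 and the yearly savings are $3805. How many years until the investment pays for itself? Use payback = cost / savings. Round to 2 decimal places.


Simple payback period = initial cost / annual savings
Payback = 24917 / 3805
Payback = 6.55 years

6.55


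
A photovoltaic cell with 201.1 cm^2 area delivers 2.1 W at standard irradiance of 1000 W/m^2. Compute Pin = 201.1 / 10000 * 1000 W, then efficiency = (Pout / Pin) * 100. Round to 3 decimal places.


First compute the input power:
  Pin = area_cm2 / 10000 * G = 201.1 / 10000 * 1000 = 20.11 W
Then compute efficiency:
  Efficiency = (Pout / Pin) * 100 = (2.1 / 20.11) * 100
  Efficiency = 10.443%

10.443


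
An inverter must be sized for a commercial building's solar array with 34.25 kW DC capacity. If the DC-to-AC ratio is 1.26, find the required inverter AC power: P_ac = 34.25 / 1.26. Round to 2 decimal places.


The inverter AC capacity is determined by the DC/AC ratio.
Given: P_dc = 34.25 kW, DC/AC ratio = 1.26
P_ac = P_dc / ratio = 34.25 / 1.26
P_ac = 27.18 kW

27.18


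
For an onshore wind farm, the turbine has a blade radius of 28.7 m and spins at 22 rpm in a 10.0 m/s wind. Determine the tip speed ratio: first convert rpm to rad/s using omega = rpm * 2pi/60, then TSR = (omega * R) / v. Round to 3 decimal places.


Convert rotational speed to rad/s:
  omega = 22 * 2 * pi / 60 = 2.3038 rad/s
Compute tip speed:
  v_tip = omega * R = 2.3038 * 28.7 = 66.12 m/s
Tip speed ratio:
  TSR = v_tip / v_wind = 66.12 / 10.0 = 6.612

6.612


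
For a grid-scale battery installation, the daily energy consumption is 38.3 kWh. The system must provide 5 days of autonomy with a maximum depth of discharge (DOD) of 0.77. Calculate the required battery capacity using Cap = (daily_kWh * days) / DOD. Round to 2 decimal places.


Total energy needed = daily * days = 38.3 * 5 = 191.5 kWh
Account for depth of discharge:
  Cap = total_energy / DOD = 191.5 / 0.77
  Cap = 248.70 kWh

248.70
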